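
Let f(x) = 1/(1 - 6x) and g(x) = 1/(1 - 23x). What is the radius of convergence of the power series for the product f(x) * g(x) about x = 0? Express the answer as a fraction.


The radius of 1/(1 - 6x) is 1/6 (nearest singularity at x = 1/6), and the radius of 1/(1 - 23x) is 1/23.
The product f(x)*g(x) = 1/((1 - 6x)(1 - 23x)) has singularities at both 1/6 and 1/23, so its radius of convergence is the distance to the nearest one:
min(1/6, 1/23) = 1/23.

1/23


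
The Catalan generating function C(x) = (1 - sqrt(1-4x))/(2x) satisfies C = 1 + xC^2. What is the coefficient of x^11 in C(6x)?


Substituting x -> 6x scales the n-th coefficient by 6^n, so [x^11] C(6x) = 6^11 * C_11.
C_11 = C(2*11, 11)/(12) = 705432/12 = 58786.
So 6^11 * 58786 = 362797056 * 58786 = 21327387734016.

21327387734016


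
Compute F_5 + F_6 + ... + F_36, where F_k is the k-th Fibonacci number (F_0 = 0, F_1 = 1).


Use the identity sum_{k=0}^{N} F_k = F_{N+2} - 1 (which follows from F_{k+2} - F_{k+1} = F_k). Then
sum_{k=5}^{36} F_k = (F_{38} - 1) - (F_{6} - 1) = F_{38} - F_{6}.
Computing: F_{38} = 39088169, F_{6} = 8, so
Sum = 39088169 - 8 = 39088161.

39088161


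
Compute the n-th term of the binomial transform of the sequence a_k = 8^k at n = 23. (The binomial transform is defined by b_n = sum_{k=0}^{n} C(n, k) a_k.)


With a_k = 8^k, b_n = sum_{k=0}^{n} C(n, k) 8^k = (1 + 8)^n by the binomial theorem.
For n = 23: (1 + 8)^23 = 9^23 = 8862938119652501095929.

8862938119652501095929


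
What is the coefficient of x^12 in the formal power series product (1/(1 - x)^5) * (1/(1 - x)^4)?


Combine the factors: (1/(1 - x)^5) * (1/(1 - x)^4) = 1/(1 - x)^9.
Then use 1/(1 - x)^r = sum_{k>=0} C(k + r - 1, r - 1) x^k with r = 9 and k = 12:
C(20, 8) = 125970.

125970


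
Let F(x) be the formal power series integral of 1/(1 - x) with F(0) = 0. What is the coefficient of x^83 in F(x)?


1/(1 - x) = sum_{k>=0} x^k. Integrating termwise and using F(0) = 0 gives
F(x) = sum_{k>=0} x^(k+1) / (k+1) = sum_{m>=1} x^m / m = -ln(1 - x).
So the coefficient of x^83 is 1/83 = 1/83.

1/83


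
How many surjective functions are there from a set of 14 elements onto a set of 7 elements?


By inclusion-exclusion on which target elements are missed, the number of surjections from an n-set onto a k-set is
surj(n, k) = sum_{j=0}^{k} (-1)^j C(k, j) (k - j)^n.
Equivalently surj(n, k) = k! * S(n, k), where S(n, k) is the Stirling number of the second kind.
For n = 14, k = 7:
S(14, 7) = 49329280, so
surj = 7! * 49329280 = 5040 * 49329280 = 248619571200.

248619571200


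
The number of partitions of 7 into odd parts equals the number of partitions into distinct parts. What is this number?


Computing partitions of 7 into odd parts (1, 3, 5, ...):
Using the generating function prod_{k>=0} 1/(1-x^(2k+1)),
the count is 5

5


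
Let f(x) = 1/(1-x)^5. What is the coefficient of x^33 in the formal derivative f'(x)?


Differentiate: d/dx [ 1/(1-x)^r ] = r / (1-x)^(r+1).
Here r = 5, so f'(x) = 5 / (1-x)^6.
The expansion of 1/(1-x)^(r+1) has coefficient of x^n equal to C(n+r, r).
So the coefficient of x^33 in f'(x) is
5 * C(38, 5) = 5 * 501942 = 2509710

2509710


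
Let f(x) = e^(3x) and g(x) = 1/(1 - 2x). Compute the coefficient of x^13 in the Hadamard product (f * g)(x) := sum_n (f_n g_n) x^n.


Expanding: f_k = 3^k/k! (from e^(3x)) and g_k = 2^k (from 1/(1 - 2x)). So the Hadamard coefficient (f * g)_k = 3^k 2^k / k! = (6)^k / k!.
For k = 13: 6^13/13! = 13060694016/6227020800 = 52488/25025.

52488/25025


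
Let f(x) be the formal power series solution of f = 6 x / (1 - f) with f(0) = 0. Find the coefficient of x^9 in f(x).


Apply Lagrange inversion: f = 6 x * phi(f) with phi(t) = 1/(1 - t), so
[x^n] f = 6^n * (1/n) [t^(n-1)] phi(t)^n = 6^n * (1/n) [t^(n-1)] (1 - t)^(-n) = 6^n * (1/n) C(2n - 2, n - 1) = 6^n * C_{n-1}.
For n = 9: C_8 = C(16, 8) / 9 = 12870/9 = 1430.
With the 6^9 = 10077696 factor, the coefficient is 10077696 * 1430 = 14411105280.

14411105280


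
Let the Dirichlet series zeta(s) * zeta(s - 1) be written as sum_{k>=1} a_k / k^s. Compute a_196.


Convolution gives a_k = sum_{d | k} d * 1 = sum_{d | k} d = sigma(k), the sum of positive divisors of k.
For k = 196, the divisors are 1, 2, 4, 7, 14, 28, 49, 98, 196, so
sigma(196) = 1 + 2 + 4 + 7 + 14 + 28 + 49 + 98 + 196 = 399.

399


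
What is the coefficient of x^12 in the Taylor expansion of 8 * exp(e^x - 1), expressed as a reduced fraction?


exp(e^x - 1) = sum_{k>=0} Bell_k x^k / k!, where Bell_k is the k-th Bell number.
So the coefficient of x^12 is 8 * Bell_12 / 12!.
Computing: Bell_12 = 4213597 and 12! = 479001600, giving
8 * 4213597/479001600 = 4213597/59875200.

4213597/59875200


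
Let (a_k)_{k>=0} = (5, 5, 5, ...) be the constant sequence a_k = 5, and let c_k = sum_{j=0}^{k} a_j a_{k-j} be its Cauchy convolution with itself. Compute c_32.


Since a_j = 5 for all j >= 0, the convolution sum becomes
c_k = sum_{j=0}^{k} 5 * 5 = 25 * (k + 1).
Equivalently, the generating function of (a_k) is 5/(1 - x) and its square is 25/(1 - x)^2 = sum_{k>=0} 25(k + 1) x^k.
For k = 32: 25 * 33 = 825.

825


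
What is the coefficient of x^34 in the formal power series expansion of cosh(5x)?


The Maclaurin series is cosh(t) = sum_{m>=0} t^(2m) / (2m)!, so substituting t = 5x, only even powers of x are nonzero, with coefficient of x^(2m) equal to 5^(2m) / (2m)!.
For x^34 the coefficient is 5^34/34! = 582076609134674072265625/295232799039604140847618609643520000000 = 7450580596923828125/3778979827706933002849518203437056.

7450580596923828125/3778979827706933002849518203437056


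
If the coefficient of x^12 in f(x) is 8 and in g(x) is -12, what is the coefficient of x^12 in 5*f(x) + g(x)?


Scalar multiplication scales coefficients: 5 * 8 = 40.
Then add the g coefficient: 40 + -12
= 28

28


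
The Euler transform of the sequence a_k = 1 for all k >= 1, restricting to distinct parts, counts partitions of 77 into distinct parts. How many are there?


Partitions of 77 into distinct parts can be computed via generating function.
Product (1+x)(1+x^2)(1+x^3)...
The coefficient of x^77 = 58499

58499


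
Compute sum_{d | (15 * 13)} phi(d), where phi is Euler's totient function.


First, 15 * 13 = 195. One classical identity is sum_{d | n} phi(d) = n (each k in [1, n] has a unique gcd with n, and among the k's with gcd(k, n) = n/d there are phi(d) of them). So the sum equals 195. We also verify directly:
Divisors of 195: 1, 3, 5, 13, 15, 39, 65, 195.
phi values: 1, 2, 4, 12, 8, 24, 48, 96.
Sum = 195.

195


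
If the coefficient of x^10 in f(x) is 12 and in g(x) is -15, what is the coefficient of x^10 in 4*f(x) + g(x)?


Scalar multiplication scales coefficients: 4 * 12 = 48.
Then add the g coefficient: 48 + -15
= 33

33


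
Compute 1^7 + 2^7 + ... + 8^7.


This power sum has a closed form given by Faulhaber's formula
sum_{k=1}^{m} k^p = (1 / (p + 1)) * sum_{j=0}^{p} C(p + 1, j) B_j m^(p + 1 - j),
but for small m direct computation is fastest:
1 + 128 + 2187 + 16384 + 78125 + 279936 + 823543 + 2097152 = 3297456.

3297456


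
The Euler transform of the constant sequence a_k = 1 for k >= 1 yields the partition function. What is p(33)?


The Euler transform converts the sequence a_k = 1 into the number of integer partitions.
Using the recurrence or dynamic programming:
p(33) = 10143

10143


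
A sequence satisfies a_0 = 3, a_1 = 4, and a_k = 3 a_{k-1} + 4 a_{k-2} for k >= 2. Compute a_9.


The characteristic equation is t^2 - 3 t - 4 = 0, with roots r_1 = 4 and r_2 = -1 (so c_1 = r_1 + r_2, c_2 = -r_1 r_2 as required).
One can use the closed form a_n = A r_1^n + B r_2^n, but direct iteration is more reliable:
a_0 = 3, a_1 = 4, a_2 = 24, a_3 = 88, a_4 = 360, a_5 = 1432, a_6 = 5736, a_7 = 22936, a_8 = 91752, a_9 = 367000.
So a_9 = 367000.

367000


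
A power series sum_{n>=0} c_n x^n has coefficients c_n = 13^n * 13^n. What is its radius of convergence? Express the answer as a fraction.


By the root test (Cauchy-Hadamard), the radius is R = 1 / limsup_n |c_n|^(1/n).
Here |c_n|^(1/n) = (13^n * 13^n)^(1/n) = 13 * 13 = 169 for all n.
So R = 1/169 = 1/169.

1/169


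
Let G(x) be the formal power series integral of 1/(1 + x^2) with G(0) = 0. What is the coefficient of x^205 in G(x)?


1/(1 + x^2) = sum_{j>=0} (-1)^j x^(2j). Integrating termwise with G(0) = 0:
G(x) = sum_{j>=0} (-1)^j x^(2j+1) / (2j+1) = arctan(x).
Only odd powers are nonzero. For x^205 write 205 = 2*102 + 1, giving
(-1)^102 / 205 = 1/205 = 1/205.

1/205


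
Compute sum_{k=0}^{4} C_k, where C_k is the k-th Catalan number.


C_0 through C_4: 1, 1, 2, 5, 14
Sum = 1 + 1 + 2 + 5 + 14
= 23

23


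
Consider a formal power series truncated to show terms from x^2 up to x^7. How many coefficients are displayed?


From x^2 to x^7 inclusive, the count is 7 - 2 + 1 = 6.

6


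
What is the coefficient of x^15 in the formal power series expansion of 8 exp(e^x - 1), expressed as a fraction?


exp(e^x - 1) is the exponential generating function for the Bell numbers Bell_k: exp(e^x - 1) = sum_{k>=0} Bell_k x^k / k!.
So the coefficient of x^15 in 8 exp(e^x - 1) is 8 Bell_15 / 15!.
Computing: Bell_15 = 1382958545 and 15! = 1307674368000, giving
8 * 1382958545/1307674368000 = 276591709/32691859200.

276591709/32691859200


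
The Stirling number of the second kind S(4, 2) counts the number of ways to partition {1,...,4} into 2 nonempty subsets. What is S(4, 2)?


Using the explicit formula S(n,k) = (1/k!) sum_{j=0}^{k} (-1)^(k-j) C(k,j) j^n:
S(4, 2) = 7
Equivalently, S(n,k) is n! times the coefficient of x^n in the EGF (e^x - 1)^k / k!.

7


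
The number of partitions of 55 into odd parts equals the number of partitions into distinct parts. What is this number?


Computing partitions of 55 into odd parts (1, 3, 5, ...):
Using the generating function prod_{k>=0} 1/(1-x^(2k+1)),
the count is 6378

6378


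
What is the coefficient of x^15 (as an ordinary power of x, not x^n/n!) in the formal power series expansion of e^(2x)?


The exponential series is e^y = sum_{k>=0} y^k / k!. Substituting y = 2x gives
e^(2x) = sum_{k>=0} 2^k x^k / k!.
So the coefficient of x^n is a^n/n! with a = 2, n = 15:
2^15 / 15! = 32768/1307674368000 = 16/638512875

16/638512875


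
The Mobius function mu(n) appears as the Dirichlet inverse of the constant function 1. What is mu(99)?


99 has a squared prime factor, so mu(99) = 0.
Factorization reveals a repeated prime.

0


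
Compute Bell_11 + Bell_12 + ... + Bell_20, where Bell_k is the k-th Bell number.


Recall Bell_k counts set partitions of a k-set (with Bell_0 = 1 by convention).
Bell_11 through Bell_20: 678570, 4213597, 27644437, 190899322, 1382958545, 10480142147, 82864869804, 682076806159, 5832742205057, 51724158235372
Sum = 678570 + 4213597 + 27644437 + 190899322 + 1382958545 + 10480142147 + 82864869804 + 682076806159 + 5832742205057 + 51724158235372 = 58333928653010.

58333928653010


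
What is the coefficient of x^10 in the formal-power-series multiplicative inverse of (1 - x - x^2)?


Let the inverse be f(x) = sum_{k>=0} a_k x^k. From f(x) * (1 - x - x^2) = 1 and matching coefficients:
 x^0: a_0 = 1.
 x^1: a_1 - a_0 = 0, so a_1 = 1.
 x^k (k >= 2): a_k - a_{k-1} - a_{k-2} = 0, i.e. a_k = a_{k-1} + a_{k-2}.
This is the Fibonacci-type recurrence shifted so that a_0 = a_1 = 1.
Iterating: a_0=1, a_1=1, a_2=2, a_3=3, a_4=5, a_5=8, a_6=13, a_7=21, a_8=34, a_9=55, ...
a_10 = 89.

89


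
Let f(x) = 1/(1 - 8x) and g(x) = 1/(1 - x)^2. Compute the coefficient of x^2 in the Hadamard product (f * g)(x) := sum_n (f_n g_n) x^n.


f has coefficients f_k = 8^k. For g = 1/(1 - x)^2 the coefficient is g_k = C(k + 1, 1) = k + 1. The Hadamard coefficient is (f * g)_k = 8^k * (k + 1).
For k = 2: 8^2 * 3 = 64 * 3 = 192.

192


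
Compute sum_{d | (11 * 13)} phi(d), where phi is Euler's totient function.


First, 11 * 13 = 143. One classical identity is sum_{d | n} phi(d) = n (each k in [1, n] has a unique gcd with n, and among the k's with gcd(k, n) = n/d there are phi(d) of them). So the sum equals 143. We also verify directly:
Divisors of 143: 1, 11, 13, 143.
phi values: 1, 10, 12, 120.
Sum = 143.

143


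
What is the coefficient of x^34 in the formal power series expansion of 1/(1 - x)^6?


The negative binomial / multiset identity is
1/(1 - x)^r = sum_{k>=0} C(k + r - 1, r - 1) x^k.
Here r = 6 and k = 34, so the coefficient is
C(34 + 5, 5) = C(39, 5)
= 575757

575757


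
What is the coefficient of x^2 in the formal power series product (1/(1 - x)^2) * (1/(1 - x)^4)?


Combine the factors: (1/(1 - x)^2) * (1/(1 - x)^4) = 1/(1 - x)^6.
Then use 1/(1 - x)^r = sum_{k>=0} C(k + r - 1, r - 1) x^k with r = 6 and k = 2:
C(7, 5) = 21.

21


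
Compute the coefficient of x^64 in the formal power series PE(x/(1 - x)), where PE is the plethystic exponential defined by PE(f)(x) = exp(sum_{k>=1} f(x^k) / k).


For f(x) = x/(1 - x) we have
sum_{k>=1} f(x^k) / k = sum_{k>=1} (1/k) * x^k / (1 - x^k) = sum_{k, m >= 1} x^(k m) / k,
which after exponentiating simplifies to
PE(x/(1 - x)) = prod_{k>=1} 1 / (1 - x^k).
This is the generating function for the partition function p(n), so the coefficient of x^64 is p(64).
Computing p(64) by dynamic programming over parts 1, 2, ..., 64: p(64) = 1741630.

1741630


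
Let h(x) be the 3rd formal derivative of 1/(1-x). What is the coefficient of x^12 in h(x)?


Differentiating 3 times: d^3/dx^3 [1/(1-x)] = 3!/(1-x)^4.
The expansion 1/(1-x)^4 = sum_{k>=0} C(k+3, 3) x^k, so the coefficient of x^n in 3!/(1-x)^4 is 3! * C(n+3, 3).
For n = 12: 6 * C(15, 3) = 6 * 455 = 2730

2730


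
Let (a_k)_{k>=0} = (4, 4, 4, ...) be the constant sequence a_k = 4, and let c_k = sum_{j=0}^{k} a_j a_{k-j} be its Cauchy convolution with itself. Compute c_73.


Since a_j = 4 for all j >= 0, the convolution sum becomes
c_k = sum_{j=0}^{k} 4 * 4 = 16 * (k + 1).
Equivalently, the generating function of (a_k) is 4/(1 - x) and its square is 16/(1 - x)^2 = sum_{k>=0} 16(k + 1) x^k.
For k = 73: 16 * 74 = 1184.

1184


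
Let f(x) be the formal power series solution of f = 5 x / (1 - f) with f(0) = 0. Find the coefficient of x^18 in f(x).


Apply Lagrange inversion: f = 5 x * phi(f) with phi(t) = 1/(1 - t), so
[x^n] f = 5^n * (1/n) [t^(n-1)] phi(t)^n = 5^n * (1/n) [t^(n-1)] (1 - t)^(-n) = 5^n * (1/n) C(2n - 2, n - 1) = 5^n * C_{n-1}.
For n = 18: C_17 = C(34, 17) / 18 = 2333606220/18 = 129644790.
With the 5^18 = 3814697265625 factor, the coefficient is 3814697265625 * 129644790 = 494555625915527343750.

494555625915527343750


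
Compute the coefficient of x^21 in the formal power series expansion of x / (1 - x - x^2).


Let f(x) = sum_{k>=0} a_k x^k. Multiplying f(x) * (1 - x - x^2) = x and matching coefficients gives a_0 = 0, a_1 = 1, and a_k = a_{k-1} + a_{k-2} for k >= 2. These are the Fibonacci numbers F_k.
Iterating from F_0 = 0, F_1 = 1:
F_0=0, F_1=1, F_2=1, F_3=2, F_4=3, F_5=5, F_6=8, F_7=13, F_8=21, F_9=34, ...
F_21 = 10946.

10946


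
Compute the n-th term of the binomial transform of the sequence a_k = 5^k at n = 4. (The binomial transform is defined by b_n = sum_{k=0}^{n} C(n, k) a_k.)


With a_k = 5^k, b_n = sum_{k=0}^{n} C(n, k) 5^k = (1 + 5)^n by the binomial theorem.
For n = 4: (1 + 5)^4 = 6^4 = 1296.

1296


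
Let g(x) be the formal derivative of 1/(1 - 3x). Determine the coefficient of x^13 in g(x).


Differentiate termwise: d/dx sum_{k>=0} 3^k x^k = sum_{k>=1} k 3^k x^(k-1) = sum_{j>=0} (j+1) 3^(j+1) x^j.
Equivalently, d/dx [1/(1 - 3x)] = 3/(1 - 3x)^2.
For j = 13: 14 * 3^14 = 14 * 4782969 = 66961566.

66961566


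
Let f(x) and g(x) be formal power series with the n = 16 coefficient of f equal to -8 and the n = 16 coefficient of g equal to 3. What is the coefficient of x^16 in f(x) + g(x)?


Addition of formal power series is termwise.
The coefficient of x^16 in f + g = -8 + 3
= -5

-5


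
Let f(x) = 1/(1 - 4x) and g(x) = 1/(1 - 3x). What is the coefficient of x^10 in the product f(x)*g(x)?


The coefficient of x^n in f*g is the Cauchy product: sum_{k=0}^{n} a^k * b^(n-k).
With a=4, b=3, n=10:
sum_{k=0}^{10} 4^k * 3^(10-k)
= 4017157

4017157


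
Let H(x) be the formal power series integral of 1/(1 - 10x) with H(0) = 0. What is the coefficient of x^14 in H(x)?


1/(1 - 10x) = sum_{k>=0} 10^k x^k. Integrating termwise with H(0) = 0:
H(x) = sum_{k>=0} 10^k x^(k+1) / (k+1) = sum_{m>=1} 10^(m-1) x^m / m.
For m = 14: 10^13/14 = 10000000000000/14 = 5000000000000/7.

5000000000000/7


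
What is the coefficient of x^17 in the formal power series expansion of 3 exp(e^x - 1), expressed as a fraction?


exp(e^x - 1) is the exponential generating function for the Bell numbers Bell_k: exp(e^x - 1) = sum_{k>=0} Bell_k x^k / k!.
So the coefficient of x^17 in 3 exp(e^x - 1) is 3 Bell_17 / 17!.
Computing: Bell_17 = 82864869804 and 17! = 355687428096000, giving
3 * 82864869804/355687428096000 = 255755771/365933568000.

255755771/365933568000


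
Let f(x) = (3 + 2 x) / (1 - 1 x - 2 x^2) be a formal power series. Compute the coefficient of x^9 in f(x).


Write f(x) = sum_{k>=0} a_k x^k. Multiplying both sides by 1 - 1 x - 2 x^2 gives
(1 - 1 x - 2 x^2) sum_{k>=0} a_k x^k = 3 + 2 x.
Matching coefficients:
 x^0: a_0 = 3
 x^1: a_1 - 1 a_0 = 2  =>  a_1 = 1*3 + 2 = 5
 x^k (k >= 2): a_k = 1 a_{k-1} + 2 a_{k-2}.
Iterating: a_2 = 11, a_3 = 21, a_4 = 43, a_5 = 85, a_6 = 171, a_7 = 341, a_8 = 683, a_9 = 1365.
So the coefficient of x^9 is 1365.

1365


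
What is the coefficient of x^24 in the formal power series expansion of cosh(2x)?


The Maclaurin series is cosh(t) = sum_{m>=0} t^(2m) / (2m)!, so substituting t = 2x, only even powers of x are nonzero, with coefficient of x^(2m) equal to 2^(2m) / (2m)!.
For x^24 the coefficient is 2^24/24! = 16777216/620448401733239439360000 = 4/147926426347074375.

4/147926426347074375


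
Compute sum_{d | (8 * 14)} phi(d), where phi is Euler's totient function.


First, 8 * 14 = 112. One classical identity is sum_{d | n} phi(d) = n (each k in [1, n] has a unique gcd with n, and among the k's with gcd(k, n) = n/d there are phi(d) of them). So the sum equals 112. We also verify directly:
Divisors of 112: 1, 2, 4, 7, 8, 14, 16, 28, 56, 112.
phi values: 1, 1, 2, 6, 4, 6, 8, 12, 24, 48.
Sum = 112.

112


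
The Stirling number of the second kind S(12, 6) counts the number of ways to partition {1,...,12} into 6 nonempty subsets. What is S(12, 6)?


Using the explicit formula S(n,k) = (1/k!) sum_{j=0}^{k} (-1)^(k-j) C(k,j) j^n:
S(12, 6) = 1323652
Equivalently, S(n,k) is n! times the coefficient of x^n in the EGF (e^x - 1)^k / k!.

1323652


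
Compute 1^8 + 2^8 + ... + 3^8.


This power sum has a closed form given by Faulhaber's formula
sum_{k=1}^{m} k^p = (1 / (p + 1)) * sum_{j=0}^{p} C(p + 1, j) B_j m^(p + 1 - j),
but for small m direct computation is fastest:
1 + 256 + 6561 = 6818.

6818


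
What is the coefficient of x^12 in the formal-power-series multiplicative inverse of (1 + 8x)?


The inverse is 1/(1 + 8x). Apply the geometric identity 1/(1 - y) = sum_{k>=0} y^k with y = -8x:
1/(1 + 8x) = sum_{k>=0} (-8)^k x^k.
So the coefficient of x^12 is (-8)^12 = 68719476736.

68719476736


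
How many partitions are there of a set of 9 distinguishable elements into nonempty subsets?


Bell_9 can be computed from the Bell triangle or from Dobinski's identity Bell_n = (1/e) * sum_{k>=0} k^n / k!.
Computing Bell_9 = 21147.

21147


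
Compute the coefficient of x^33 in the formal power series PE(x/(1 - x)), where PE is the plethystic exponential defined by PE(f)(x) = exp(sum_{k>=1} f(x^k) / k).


For f(x) = x/(1 - x) we have
sum_{k>=1} f(x^k) / k = sum_{k>=1} (1/k) * x^k / (1 - x^k) = sum_{k, m >= 1} x^(k m) / k,
which after exponentiating simplifies to
PE(x/(1 - x)) = prod_{k>=1} 1 / (1 - x^k).
This is the generating function for the partition function p(n), so the coefficient of x^33 is p(33).
Computing p(33) by dynamic programming over parts 1, 2, ..., 33: p(33) = 10143.

10143


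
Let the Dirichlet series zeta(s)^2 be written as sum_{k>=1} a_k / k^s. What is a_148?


The Dirichlet convolution of the constant function 1 with itself gives (1 * 1)(k) = sum_{d | k} 1 = d(k), the number of positive divisors of k.
Since zeta(s) = sum_{k>=1} 1/k^s, we have zeta(s)^2 = sum_{k>=1} d(k)/k^s, so a_k = d(k).
For k = 148: the divisors are 1, 2, 4, 37, 74, 148.
Count = 6.

6


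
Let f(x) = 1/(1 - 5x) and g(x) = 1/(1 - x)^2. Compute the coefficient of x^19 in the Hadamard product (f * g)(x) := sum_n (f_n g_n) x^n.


f has coefficients f_k = 5^k. For g = 1/(1 - x)^2 the coefficient is g_k = C(k + 1, 1) = k + 1. The Hadamard coefficient is (f * g)_k = 5^k * (k + 1).
For k = 19: 5^19 * 20 = 19073486328125 * 20 = 381469726562500.

381469726562500


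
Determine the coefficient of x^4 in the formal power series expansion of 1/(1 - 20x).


The geometric series identity gives 1/(1 - c x) = sum_{k>=0} c^k x^k, so the coefficient of x^k is c^k.
Here c = 20 and k = 4.
Computing: 20^4 = 160000

160000


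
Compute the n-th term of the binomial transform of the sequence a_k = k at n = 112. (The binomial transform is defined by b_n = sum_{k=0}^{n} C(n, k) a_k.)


With a_k = k, b_n = sum_{k=0}^{n} C(n, k) k. Using k * C(n, k) = n * C(n-1, k-1) gives b_n = n * sum_{k>=1} C(n-1, k-1) = n * 2^(n-1).
For n = 112: 112 * 2^111 = 112 * 2596148429267413814265248164610048 = 290768624077950347197707794436325376.

290768624077950347197707794436325376


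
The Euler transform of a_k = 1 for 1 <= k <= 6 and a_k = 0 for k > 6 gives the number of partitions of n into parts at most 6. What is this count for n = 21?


Partitions of 21 into parts at most 6:
Using generating function (1-x)^(-1)(1-x^2)^(-1)...(1-x^6)^(-1),
the coefficient of x^21 = 331

331


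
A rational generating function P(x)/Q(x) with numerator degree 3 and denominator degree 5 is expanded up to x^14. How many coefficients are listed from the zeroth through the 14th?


Expanding up to x^14 gives the coefficients for x^0, x^1, ..., x^14.
That is 14 + 1 = 15 coefficients in total.

15


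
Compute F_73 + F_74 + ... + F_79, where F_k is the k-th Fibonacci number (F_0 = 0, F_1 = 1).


Use the identity sum_{k=0}^{N} F_k = F_{N+2} - 1 (which follows from F_{k+2} - F_{k+1} = F_k). Then
sum_{k=73}^{79} F_k = (F_{81} - 1) - (F_{74} - 1) = F_{81} - F_{74}.
Computing: F_{81} = 37889062373143906, F_{74} = 1304969544928657, so
Sum = 37889062373143906 - 1304969544928657 = 36584092828215249.

36584092828215249


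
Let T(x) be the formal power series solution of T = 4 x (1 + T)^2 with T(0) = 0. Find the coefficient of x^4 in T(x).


Apply the Lagrange inversion formula: if T = 4 x * phi(T) with phi(t) = (1 + t)^2, then [x^n] T = 4^n * (1/n) [t^(n-1)] phi(t)^n = 4^n * (1/n) [t^(n-1)] (1 + t)^(2n) = 4^n * (1/n) C(2n, n-1).
Using the identity C(2n, n-1) = C(2n, n) * n / (n+1), the unscaled factor equals C(2n, n) / (n+1) = C_n, the n-th Catalan number.
For n = 4: C_4 = C(8, 4) / 5 = 70/5 = 14.
With the 4^4 = 256 factor, the coefficient is 256 * 14 = 3584.

3584


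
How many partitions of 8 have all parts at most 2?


Using the generating function (1-x)^(-1)(1-x^2)^(-1),
the coefficient of x^8 counts these restricted partitions.
Result = 5

5


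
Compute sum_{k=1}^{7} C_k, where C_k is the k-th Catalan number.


C_1 through C_7: 1, 2, 5, 14, 42, 132, 429
Sum = 1 + 2 + 5 + 14 + 42 + 132 + 429
= 625

625


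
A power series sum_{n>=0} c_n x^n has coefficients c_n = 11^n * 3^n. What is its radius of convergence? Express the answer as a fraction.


By the root test (Cauchy-Hadamard), the radius is R = 1 / limsup_n |c_n|^(1/n).
Here |c_n|^(1/n) = (11^n * 3^n)^(1/n) = 11 * 3 = 33 for all n.
So R = 1/33 = 1/33.

1/33


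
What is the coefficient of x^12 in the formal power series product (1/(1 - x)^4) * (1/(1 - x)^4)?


Combine the factors: (1/(1 - x)^4) * (1/(1 - x)^4) = 1/(1 - x)^8.
Then use 1/(1 - x)^r = sum_{k>=0} C(k + r - 1, r - 1) x^k with r = 8 and k = 12:
C(19, 7) = 50388.

50388


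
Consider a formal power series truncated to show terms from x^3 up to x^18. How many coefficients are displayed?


From x^3 to x^18 inclusive, the count is 18 - 3 + 1 = 16.

16


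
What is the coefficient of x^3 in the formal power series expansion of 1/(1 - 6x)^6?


The general identity 1/(1 - c x)^r = sum_{k>=0} c^k C(k + r - 1, r - 1) x^k follows by substituting y = c x into 1/(1 - y)^r = sum_{k>=0} C(k + r - 1, r - 1) y^k.
For c = 6, r = 6, k = 3:
6^3 * C(8, 5) = 216 * 56 = 12096.

12096


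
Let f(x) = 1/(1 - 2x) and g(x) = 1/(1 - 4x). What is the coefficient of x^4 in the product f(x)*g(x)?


The coefficient of x^n in f*g is the Cauchy product: sum_{k=0}^{n} a^k * b^(n-k).
With a=2, b=4, n=4:
sum_{k=0}^{4} 2^k * 4^(4-k)
= 496

496


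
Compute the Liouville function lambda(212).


The Liouville function is lambda(k) = (-1)^Omega(k), where Omega(k) counts the prime factors of k with multiplicity.
Factoring: 212 = 2 * 2 * 53, so Omega(212) = 3.
lambda(212) = (-1)^3 = -1.

-1


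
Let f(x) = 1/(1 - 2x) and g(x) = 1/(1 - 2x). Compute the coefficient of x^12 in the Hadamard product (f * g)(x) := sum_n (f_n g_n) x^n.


f has coefficients f_k = 2^k and g has coefficients g_k = 2^k, so the Hadamard product has coefficient (f*g)_k = 2^k * 2^k = 4^k.
For k = 12: 4^12 = 16777216.

16777216


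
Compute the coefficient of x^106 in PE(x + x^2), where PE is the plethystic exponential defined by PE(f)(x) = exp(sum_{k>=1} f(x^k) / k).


With f(x) = x + x^2, the exponent is sum_{k>=1} (x^k + x^(2k)) / k = -ln(1 - x) - ln(1 - x^2). Exponentiating:
PE(x + x^2) = 1 / ((1 - x)(1 - x^2)).
This is the generating function for partitions of n into parts of size 1 or 2. The number of 2's can be any j in 0..53, and the rest are 1's, so
[x^106] = floor(106/2) + 1 = 54.

54


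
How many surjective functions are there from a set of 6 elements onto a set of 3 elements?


By inclusion-exclusion on which target elements are missed, the number of surjections from an n-set onto a k-set is
surj(n, k) = sum_{j=0}^{k} (-1)^j C(k, j) (k - j)^n.
Equivalently surj(n, k) = k! * S(n, k), where S(n, k) is the Stirling number of the second kind.
For n = 6, k = 3:
S(6, 3) = 90, so
surj = 3! * 90 = 6 * 90 = 540.

540


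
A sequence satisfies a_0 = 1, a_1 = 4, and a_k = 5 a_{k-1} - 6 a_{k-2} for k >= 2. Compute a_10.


The characteristic equation is t^2 - 5 t + 6 = 0, with roots r_1 = 3 and r_2 = 2 (so c_1 = r_1 + r_2, c_2 = -r_1 r_2 as required).
One can use the closed form a_n = A r_1^n + B r_2^n, but direct iteration is more reliable:
a_0 = 1, a_1 = 4, a_2 = 14, a_3 = 46, a_4 = 146, a_5 = 454, a_6 = 1394, a_7 = 4246, a_8 = 12866, a_9 = 38854, a_10 = 117074.
So a_10 = 117074.

117074


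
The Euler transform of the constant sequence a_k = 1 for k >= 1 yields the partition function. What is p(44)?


The Euler transform converts the sequence a_k = 1 into the number of integer partitions.
Using the recurrence or dynamic programming:
p(44) = 75175

75175


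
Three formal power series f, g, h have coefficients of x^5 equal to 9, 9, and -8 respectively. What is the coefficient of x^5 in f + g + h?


Series addition is componentwise:
9 + 9 + -8
= 10

10


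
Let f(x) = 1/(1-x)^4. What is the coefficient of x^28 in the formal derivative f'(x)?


Differentiate: d/dx [ 1/(1-x)^r ] = r / (1-x)^(r+1).
Here r = 4, so f'(x) = 4 / (1-x)^5.
The expansion of 1/(1-x)^(r+1) has coefficient of x^n equal to C(n+r, r).
So the coefficient of x^28 in f'(x) is
4 * C(32, 4) = 4 * 35960 = 143840

143840


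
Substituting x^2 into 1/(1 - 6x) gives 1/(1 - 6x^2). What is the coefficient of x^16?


The coefficient of x^(2m) in 1/(1 - 6x^2) is 6^m.
With n = 16 = 2*8, the coefficient is 6^8 = 1679616.

1679616


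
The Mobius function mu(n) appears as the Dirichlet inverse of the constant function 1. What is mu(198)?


198 has a squared prime factor, so mu(198) = 0.
Factorization reveals a repeated prime.

0


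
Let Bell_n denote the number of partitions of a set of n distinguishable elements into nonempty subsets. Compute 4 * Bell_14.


Bell_14 can be computed from the Bell triangle or from Dobinski's identity Bell_n = (1/e) * sum_{k>=0} k^n / k!.
Computing Bell_14 = 190899322.
Then 4 * 190899322 = 763597288.

763597288


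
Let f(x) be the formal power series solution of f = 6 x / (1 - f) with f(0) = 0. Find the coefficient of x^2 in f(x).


Apply Lagrange inversion: f = 6 x * phi(f) with phi(t) = 1/(1 - t), so
[x^n] f = 6^n * (1/n) [t^(n-1)] phi(t)^n = 6^n * (1/n) [t^(n-1)] (1 - t)^(-n) = 6^n * (1/n) C(2n - 2, n - 1) = 6^n * C_{n-1}.
For n = 2: C_1 = C(2, 1) / 2 = 2/2 = 1.
With the 6^2 = 36 factor, the coefficient is 36 * 1 = 36.

36


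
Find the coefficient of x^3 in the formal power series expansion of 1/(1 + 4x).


Write 1/(1 + c x) = 1/(1 - (-c) x) and apply the geometric-series identity
1/(1 - y) = sum_{k>=0} y^k to get 1/(1 + c x) = sum_{k>=0} (-c)^k x^k.
So the coefficient of x^k is (-c)^k = (-1)^k * c^k.
Here c = 4 and k = 3:
(-4)^3 = -1 * 64 = -64

-64


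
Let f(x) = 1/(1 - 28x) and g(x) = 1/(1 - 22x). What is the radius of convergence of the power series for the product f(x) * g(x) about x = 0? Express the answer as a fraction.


The radius of 1/(1 - 28x) is 1/28 (nearest singularity at x = 1/28), and the radius of 1/(1 - 22x) is 1/22.
The product f(x)*g(x) = 1/((1 - 28x)(1 - 22x)) has singularities at both 1/28 and 1/22, so its radius of convergence is the distance to the nearest one:
min(1/28, 1/22) = 1/28.

1/28


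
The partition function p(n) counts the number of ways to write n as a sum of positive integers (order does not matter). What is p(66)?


Using the generating function prod_{k>=1} 1/(1-x^k), we compute p(66).
By dynamic programming over parts 1 through 66:
p(66) = 2323520

2323520


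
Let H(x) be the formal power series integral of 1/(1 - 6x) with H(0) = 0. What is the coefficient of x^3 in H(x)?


1/(1 - 6x) = sum_{k>=0} 6^k x^k. Integrating termwise with H(0) = 0:
H(x) = sum_{k>=0} 6^k x^(k+1) / (k+1) = sum_{m>=1} 6^(m-1) x^m / m.
For m = 3: 6^2/3 = 36/3 = 12.

12


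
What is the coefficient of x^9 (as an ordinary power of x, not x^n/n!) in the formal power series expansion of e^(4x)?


The exponential series is e^y = sum_{k>=0} y^k / k!. Substituting y = 4x gives
e^(4x) = sum_{k>=0} 4^k x^k / k!.
So the coefficient of x^n is a^n/n! with a = 4, n = 9:
4^9 / 9! = 262144/362880 = 2048/2835

2048/2835


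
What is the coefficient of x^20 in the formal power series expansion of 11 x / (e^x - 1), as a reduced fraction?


The exponential generating function for Bernoulli numbers is
x / (e^x - 1) = sum_{k>=0} B_k x^k / k!.
So the coefficient of x^20 in 11 x / (e^x - 1) is 11 B_20 / 20!.
Computing: B_20 = -174611/330, 20! = 2432902008176640000, giving
11 * -174611/330 / 2432902008176640000 = -174611/72987060245299200000.

-174611/72987060245299200000


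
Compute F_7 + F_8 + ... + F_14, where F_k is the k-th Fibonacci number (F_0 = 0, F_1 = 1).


Use the identity sum_{k=0}^{N} F_k = F_{N+2} - 1 (which follows from F_{k+2} - F_{k+1} = F_k). Then
sum_{k=7}^{14} F_k = (F_{16} - 1) - (F_{8} - 1) = F_{16} - F_{8}.
Computing: F_{16} = 987, F_{8} = 21, so
Sum = 987 - 21 = 966.

966


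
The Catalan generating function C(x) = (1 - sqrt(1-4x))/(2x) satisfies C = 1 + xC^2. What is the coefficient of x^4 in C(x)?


Substituting x -> x scales the n-th coefficient by 1, so [x^4] C(x) = C_4.
C_4 = C(2*4, 4)/(5) = 70/5 = 14.
= 14.

14


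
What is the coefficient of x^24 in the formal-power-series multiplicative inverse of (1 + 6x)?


The inverse is 1/(1 + 6x). Apply the geometric identity 1/(1 - y) = sum_{k>=0} y^k with y = -6x:
1/(1 + 6x) = sum_{k>=0} (-6)^k x^k.
So the coefficient of x^24 is (-6)^24 = 4738381338321616896.

4738381338321616896


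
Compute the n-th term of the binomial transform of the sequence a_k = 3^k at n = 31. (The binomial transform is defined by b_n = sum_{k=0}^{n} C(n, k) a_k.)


With a_k = 3^k, b_n = sum_{k=0}^{n} C(n, k) 3^k = (1 + 3)^n by the binomial theorem.
For n = 31: (1 + 3)^31 = 4^31 = 4611686018427387904.

4611686018427387904


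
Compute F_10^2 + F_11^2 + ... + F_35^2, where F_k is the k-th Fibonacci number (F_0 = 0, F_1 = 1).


There is a standard identity sum_{k=0}^{N} F_k^2 = F_N * F_{N+1} (proved inductively from the telescoping relation F_k^2 = F_k F_{k+1} - F_{k-1} F_k). Then
sum_{k=10}^{35} F_k^2 = F_35 F_36 - F_9 F_10.
Computing: F_35 = 9227465, F_36 = 14930352, F_9 = 34, F_10 = 55.
Sum = 9227465 * 14930352 - 34 * 55 = 137769300515810.

137769300515810


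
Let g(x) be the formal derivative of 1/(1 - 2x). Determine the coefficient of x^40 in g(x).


Differentiate termwise: d/dx sum_{k>=0} 2^k x^k = sum_{k>=1} k 2^k x^(k-1) = sum_{j>=0} (j+1) 2^(j+1) x^j.
Equivalently, d/dx [1/(1 - 2x)] = 2/(1 - 2x)^2.
For j = 40: 41 * 2^41 = 41 * 2199023255552 = 90159953477632.

90159953477632


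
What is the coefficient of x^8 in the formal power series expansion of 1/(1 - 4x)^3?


The general identity 1/(1 - c x)^r = sum_{k>=0} c^k C(k + r - 1, r - 1) x^k follows by substituting y = c x into 1/(1 - y)^r = sum_{k>=0} C(k + r - 1, r - 1) y^k.
For c = 4, r = 3, k = 8:
4^8 * C(10, 2) = 65536 * 45 = 2949120.

2949120


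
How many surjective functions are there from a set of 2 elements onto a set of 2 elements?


By inclusion-exclusion on which target elements are missed, the number of surjections from an n-set onto a k-set is
surj(n, k) = sum_{j=0}^{k} (-1)^j C(k, j) (k - j)^n.
Equivalently surj(n, k) = k! * S(n, k), where S(n, k) is the Stirling number of the second kind.
For n = 2, k = 2:
S(2, 2) = 1, so
surj = 2! * 1 = 2 * 1 = 2.

2


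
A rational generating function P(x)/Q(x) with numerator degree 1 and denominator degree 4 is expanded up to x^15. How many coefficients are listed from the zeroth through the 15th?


Expanding up to x^15 gives the coefficients for x^0, x^1, ..., x^15.
That is 15 + 1 = 16 coefficients in total.

16


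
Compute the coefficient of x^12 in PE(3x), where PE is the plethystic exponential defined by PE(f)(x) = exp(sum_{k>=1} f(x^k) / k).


With f(x) = 3x, the exponent is sum_{k>=1} 3 x^k / k = 3 * (-ln(1 - x)). Exponentiating:
PE(3x) = exp(-3 ln(1 - x)) = 1/(1 - x)^3.
By the negative binomial expansion, [x^n] 1/(1 - x)^3 = C(n + 2, 2).
For n = 12: C(14, 2) = 91.

91


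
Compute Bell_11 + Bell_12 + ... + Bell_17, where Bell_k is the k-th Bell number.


Recall Bell_k counts set partitions of a k-set (with Bell_0 = 1 by convention).
Bell_11 through Bell_17: 678570, 4213597, 27644437, 190899322, 1382958545, 10480142147, 82864869804
Sum = 678570 + 4213597 + 27644437 + 190899322 + 1382958545 + 10480142147 + 82864869804 = 94951406422.

94951406422


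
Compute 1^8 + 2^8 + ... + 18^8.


This power sum has a closed form given by Faulhaber's formula
sum_{k=1}^{m} k^p = (1 / (p + 1)) * sum_{j=0}^{p} C(p + 1, j) B_j m^(p + 1 - j),
but for small m direct computation is fastest:
1 + 256 + 6561 + 65536 + 390625 + 1679616 + 5764801 + 16777216 + 43046721 + 100000000 + 214358881 + 429981696 + 815730721 + 1475789056 + 2562890625 + 4294967296 + 6975757441 + 11019960576 = 27957167625.

27957167625


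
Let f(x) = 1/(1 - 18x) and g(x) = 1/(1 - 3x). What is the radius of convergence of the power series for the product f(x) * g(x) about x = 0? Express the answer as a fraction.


The radius of 1/(1 - 18x) is 1/18 (nearest singularity at x = 1/18), and the radius of 1/(1 - 3x) is 1/3.
The product f(x)*g(x) = 1/((1 - 18x)(1 - 3x)) has singularities at both 1/18 and 1/3, so its radius of convergence is the distance to the nearest one:
min(1/18, 1/3) = 1/18.

1/18


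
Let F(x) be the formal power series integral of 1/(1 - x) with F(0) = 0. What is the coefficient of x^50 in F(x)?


1/(1 - x) = sum_{k>=0} x^k. Integrating termwise and using F(0) = 0 gives
F(x) = sum_{k>=0} x^(k+1) / (k+1) = sum_{m>=1} x^m / m = -ln(1 - x).
So the coefficient of x^50 is 1/50 = 1/50.

1/50


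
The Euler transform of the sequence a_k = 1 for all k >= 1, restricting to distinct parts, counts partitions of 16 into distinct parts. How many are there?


Partitions of 16 into distinct parts can be computed via generating function.
Product (1+x)(1+x^2)(1+x^3)...
The coefficient of x^16 = 32

32


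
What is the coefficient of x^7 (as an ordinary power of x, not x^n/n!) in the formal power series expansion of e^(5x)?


The exponential series is e^y = sum_{k>=0} y^k / k!. Substituting y = 5x gives
e^(5x) = sum_{k>=0} 5^k x^k / k!.
So the coefficient of x^n is a^n/n! with a = 5, n = 7:
5^7 / 7! = 78125/5040 = 15625/1008

15625/1008


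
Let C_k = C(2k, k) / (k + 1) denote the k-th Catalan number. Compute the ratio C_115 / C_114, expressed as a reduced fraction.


Using C_k = (2k)! / (k! (k+1)!), the ratio C_{k+1}/C_k simplifies to
C_{k+1}/C_k = [(2k+2)! / ((k+1)! (k+2)!)] * [k! (k+1)! / (2k)!]
 = (2k+2)(2k+1) / ((k+1)(k+2)) = 2(2k+1) / (k+2).
For k = 114: 2(2*114 + 1) / (114 + 2) = 458/116 = 229/58.

229/58


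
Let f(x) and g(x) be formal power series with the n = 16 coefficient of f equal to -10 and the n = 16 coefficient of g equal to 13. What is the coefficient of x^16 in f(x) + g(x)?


Addition of formal power series is termwise.
The coefficient of x^16 in f + g = -10 + 13
= 3

3


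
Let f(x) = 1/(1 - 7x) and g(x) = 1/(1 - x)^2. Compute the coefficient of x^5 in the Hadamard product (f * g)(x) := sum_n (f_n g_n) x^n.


f has coefficients f_k = 7^k. For g = 1/(1 - x)^2 the coefficient is g_k = C(k + 1, 1) = k + 1. The Hadamard coefficient is (f * g)_k = 7^k * (k + 1).
For k = 5: 7^5 * 6 = 16807 * 6 = 100842.

100842


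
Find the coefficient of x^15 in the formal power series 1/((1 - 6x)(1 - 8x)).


By partial fractions or Cauchy convolution:
The coefficient equals sum_{k=0}^{15} 6^k * 8^(15-k).
= 139326933401600

139326933401600


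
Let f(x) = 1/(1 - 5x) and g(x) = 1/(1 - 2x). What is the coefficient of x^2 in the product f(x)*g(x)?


The coefficient of x^n in f*g is the Cauchy product: sum_{k=0}^{n} a^k * b^(n-k).
With a=5, b=2, n=2:
sum_{k=0}^{2} 5^k * 2^(2-k)
= 39

39


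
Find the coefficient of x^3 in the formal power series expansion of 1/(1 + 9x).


Write 1/(1 + c x) = 1/(1 - (-c) x) and apply the geometric-series identity
1/(1 - y) = sum_{k>=0} y^k to get 1/(1 + c x) = sum_{k>=0} (-c)^k x^k.
So the coefficient of x^k is (-c)^k = (-1)^k * c^k.
Here c = 9 and k = 3:
(-9)^3 = -1 * 729 = -729

-729


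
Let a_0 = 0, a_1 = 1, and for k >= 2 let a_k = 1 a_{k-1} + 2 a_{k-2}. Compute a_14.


Iterating the recurrence forward:
a_0 = 0
a_1 = 1
a_2 = 1*1 + 2*0 = 1
a_3 = 1*1 + 2*1 = 3
a_4 = 1*3 + 2*1 = 5
a_5 = 1*5 + 2*3 = 11
a_6 = 1*11 + 2*5 = 21
a_7 = 1*21 + 2*11 = 43
a_8 = 1*43 + 2*21 = 85
a_9 = 1*85 + 2*43 = 171
a_10 = 1*171 + 2*85 = 341
a_11 = 1*341 + 2*171 = 683
a_12 = 1*683 + 2*341 = 1365
a_13 = 1*1365 + 2*683 = 2731
a_14 = 1*2731 + 2*1365 = 5461
So a_14 = 5461.

5461


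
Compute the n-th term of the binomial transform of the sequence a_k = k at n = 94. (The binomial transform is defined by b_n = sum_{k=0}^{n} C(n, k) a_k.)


With a_k = k, b_n = sum_{k=0}^{n} C(n, k) k. Using k * C(n, k) = n * C(n-1, k-1) gives b_n = n * sum_{k>=1} C(n-1, k-1) = n * 2^(n-1).
For n = 94: 94 * 2^93 = 94 * 9903520314283042199192993792 = 930930909542605966724141416448.

930930909542605966724141416448


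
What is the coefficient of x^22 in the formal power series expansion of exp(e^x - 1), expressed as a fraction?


exp(e^x - 1) is the exponential generating function for the Bell numbers Bell_k: exp(e^x - 1) = sum_{k>=0} Bell_k x^k / k!.
So the coefficient of x^22 in exp(e^x - 1) is Bell_22 / 22!.
Computing: Bell_22 = 4506715738447323 and 22! = 1124000727777607680000, giving
4506715738447323/1124000727777607680000 = 88366975263673/22039229956423680000.

88366975263673/22039229956423680000
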